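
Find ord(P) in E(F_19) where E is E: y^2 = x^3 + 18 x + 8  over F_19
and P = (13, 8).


Compute successive multiples of P until we hit O:
  1P = (13, 8)
  2P = (9, 14)
  3P = (4, 7)
  4P = (6, 16)
  5P = (11, 6)
  6P = (15, 9)
  7P = (15, 10)
  8P = (11, 13)
  ... (continuing to 13P)
  13P = O

ord(P) = 13


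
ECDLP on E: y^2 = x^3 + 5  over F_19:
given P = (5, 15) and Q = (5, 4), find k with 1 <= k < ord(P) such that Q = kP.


Enumerate multiples of P until we hit Q = (5, 4):
  1P = (5, 15)
  2P = (1, 14)
  3P = (0, 10)
  4P = (15, 13)
  5P = (15, 6)
  6P = (0, 9)
  7P = (1, 5)
  8P = (5, 4)
Match found at i = 8.

k = 8


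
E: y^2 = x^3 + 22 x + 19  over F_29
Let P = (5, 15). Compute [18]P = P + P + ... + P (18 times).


k = 18 = 10010_2 (binary, LSB first: 01001)
Double-and-add from P = (5, 15):
  bit 0 = 0: acc unchanged = O
  bit 1 = 1: acc = O + (3, 5) = (3, 5)
  bit 2 = 0: acc unchanged = (3, 5)
  bit 3 = 0: acc unchanged = (3, 5)
  bit 4 = 1: acc = (3, 5) + (7, 9) = (20, 7)

18P = (20, 7)


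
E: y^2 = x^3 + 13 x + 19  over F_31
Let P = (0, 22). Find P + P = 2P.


Doubling: s = (3 x1^2 + a) / (2 y1)
s = (3*0^2 + 13) / (2*22) mod 31 = 1
x3 = s^2 - 2 x1 mod 31 = 1^2 - 2*0 = 1
y3 = s (x1 - x3) - y1 mod 31 = 1 * (0 - 1) - 22 = 8

2P = (1, 8)


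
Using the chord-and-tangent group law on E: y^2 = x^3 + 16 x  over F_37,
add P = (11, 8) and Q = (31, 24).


P != Q, so use the chord formula.
s = (y2 - y1) / (x2 - x1) = (16) / (20) mod 37 = 23
x3 = s^2 - x1 - x2 mod 37 = 23^2 - 11 - 31 = 6
y3 = s (x1 - x3) - y1 mod 37 = 23 * (11 - 6) - 8 = 33

P + Q = (6, 33)


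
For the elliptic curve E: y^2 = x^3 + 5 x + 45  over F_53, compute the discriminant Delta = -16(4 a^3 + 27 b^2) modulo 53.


4 a^3 + 27 b^2 = 4*5^3 + 27*45^2 = 500 + 54675 = 55175
Delta = -16 * (55175) = -882800
Delta mod 53 = 21

Delta = 21 (mod 53)


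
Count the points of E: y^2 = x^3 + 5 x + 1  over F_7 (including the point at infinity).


For each x in F_7, count y with y^2 = x^3 + 5 x + 1 mod 7:
  x = 0: RHS = 1, y in [1, 6]  -> 2 point(s)
  x = 1: RHS = 0, y in [0]  -> 1 point(s)
  x = 3: RHS = 1, y in [1, 6]  -> 2 point(s)
  x = 4: RHS = 1, y in [1, 6]  -> 2 point(s)
  x = 5: RHS = 4, y in [2, 5]  -> 2 point(s)
  x = 6: RHS = 2, y in [3, 4]  -> 2 point(s)
Affine points: 11. Add the point at infinity: total = 12.

#E(F_7) = 12


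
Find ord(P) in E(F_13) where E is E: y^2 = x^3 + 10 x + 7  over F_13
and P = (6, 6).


Compute successive multiples of P until we hit O:
  1P = (6, 6)
  2P = (2, 3)
  3P = (8, 12)
  4P = (8, 1)
  5P = (2, 10)
  6P = (6, 7)
  7P = O

ord(P) = 7


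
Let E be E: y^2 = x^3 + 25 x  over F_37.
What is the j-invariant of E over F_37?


Delta = -16(4 a^3 + 27 b^2) mod 37 = 36
-1728 * (4 a)^3 = -1728 * (4*25)^3 mod 37 = 11
j = 11 * 36^(-1) mod 37 = 26

j = 26 (mod 37)


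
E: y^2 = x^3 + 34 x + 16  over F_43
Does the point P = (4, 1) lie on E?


Check whether y^2 = x^3 + 34 x + 16 (mod 43) for (x, y) = (4, 1).
LHS: y^2 = 1^2 mod 43 = 1
RHS: x^3 + 34 x + 16 = 4^3 + 34*4 + 16 mod 43 = 1
LHS = RHS

Yes, on the curve


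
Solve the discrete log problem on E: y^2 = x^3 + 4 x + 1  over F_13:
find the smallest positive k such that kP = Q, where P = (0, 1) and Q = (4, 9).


Enumerate multiples of P until we hit Q = (4, 9):
  1P = (0, 1)
  2P = (4, 4)
  3P = (12, 3)
  4P = (5, 9)
  5P = (9, 8)
  6P = (3, 1)
  7P = (10, 12)
  8P = (2, 2)
  9P = (8, 8)
  10P = (8, 5)
  11P = (2, 11)
  12P = (10, 1)
  13P = (3, 12)
  14P = (9, 5)
  15P = (5, 4)
  16P = (12, 10)
  17P = (4, 9)
Match found at i = 17.

k = 17


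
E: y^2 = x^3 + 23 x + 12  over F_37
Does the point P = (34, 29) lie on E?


Check whether y^2 = x^3 + 23 x + 12 (mod 37) for (x, y) = (34, 29).
LHS: y^2 = 29^2 mod 37 = 27
RHS: x^3 + 23 x + 12 = 34^3 + 23*34 + 12 mod 37 = 27
LHS = RHS

Yes, on the curve


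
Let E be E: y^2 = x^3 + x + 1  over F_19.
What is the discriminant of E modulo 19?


4 a^3 + 27 b^2 = 4*1^3 + 27*1^2 = 4 + 27 = 31
Delta = -16 * (31) = -496
Delta mod 19 = 17

Delta = 17 (mod 19)


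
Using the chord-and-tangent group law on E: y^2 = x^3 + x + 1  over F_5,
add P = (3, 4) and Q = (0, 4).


P != Q, so use the chord formula.
s = (y2 - y1) / (x2 - x1) = (0) / (2) mod 5 = 0
x3 = s^2 - x1 - x2 mod 5 = 0^2 - 3 - 0 = 2
y3 = s (x1 - x3) - y1 mod 5 = 0 * (3 - 2) - 4 = 1

P + Q = (2, 1)


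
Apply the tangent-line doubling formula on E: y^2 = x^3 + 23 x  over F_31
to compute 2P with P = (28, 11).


Doubling: s = (3 x1^2 + a) / (2 y1)
s = (3*28^2 + 23) / (2*11) mod 31 = 22
x3 = s^2 - 2 x1 mod 31 = 22^2 - 2*28 = 25
y3 = s (x1 - x3) - y1 mod 31 = 22 * (28 - 25) - 11 = 24

2P = (25, 24)


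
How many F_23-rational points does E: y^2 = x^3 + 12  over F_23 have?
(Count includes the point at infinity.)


For each x in F_23, count y with y^2 = x^3 + 0 x + 12 mod 23:
  x = 0: RHS = 12, y in [9, 14]  -> 2 point(s)
  x = 1: RHS = 13, y in [6, 17]  -> 2 point(s)
  x = 3: RHS = 16, y in [4, 19]  -> 2 point(s)
  x = 8: RHS = 18, y in [8, 15]  -> 2 point(s)
  x = 10: RHS = 0, y in [0]  -> 1 point(s)
  x = 11: RHS = 9, y in [3, 20]  -> 2 point(s)
  x = 13: RHS = 1, y in [1, 22]  -> 2 point(s)
  x = 15: RHS = 6, y in [11, 12]  -> 2 point(s)
  x = 17: RHS = 3, y in [7, 16]  -> 2 point(s)
  x = 18: RHS = 2, y in [5, 18]  -> 2 point(s)
  x = 20: RHS = 8, y in [10, 13]  -> 2 point(s)
  x = 21: RHS = 4, y in [2, 21]  -> 2 point(s)
Affine points: 23. Add the point at infinity: total = 24.

#E(F_23) = 24


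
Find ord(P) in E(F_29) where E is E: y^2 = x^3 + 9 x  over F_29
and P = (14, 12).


Compute successive multiples of P until we hit O:
  1P = (14, 12)
  2P = (23, 7)
  3P = (12, 3)
  4P = (16, 8)
  5P = (3, 24)
  6P = (6, 3)
  7P = (8, 2)
  8P = (13, 9)
  ... (continuing to 20P)
  20P = O

ord(P) = 20


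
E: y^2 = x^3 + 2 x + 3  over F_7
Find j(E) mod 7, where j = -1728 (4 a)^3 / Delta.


Delta = -16(4 a^3 + 27 b^2) mod 7 = 3
-1728 * (4 a)^3 = -1728 * (4*2)^3 mod 7 = 1
j = 1 * 3^(-1) mod 7 = 5

j = 5 (mod 7)


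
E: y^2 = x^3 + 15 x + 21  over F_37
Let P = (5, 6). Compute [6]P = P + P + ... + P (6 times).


k = 6 = 110_2 (binary, LSB first: 011)
Double-and-add from P = (5, 6):
  bit 0 = 0: acc unchanged = O
  bit 1 = 1: acc = O + (0, 13) = (0, 13)
  bit 2 = 1: acc = (0, 13) + (4, 16) = (22, 26)

6P = (22, 26)


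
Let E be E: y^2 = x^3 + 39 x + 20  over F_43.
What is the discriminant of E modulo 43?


4 a^3 + 27 b^2 = 4*39^3 + 27*20^2 = 237276 + 10800 = 248076
Delta = -16 * (248076) = -3969216
Delta mod 43 = 28

Delta = 28 (mod 43)


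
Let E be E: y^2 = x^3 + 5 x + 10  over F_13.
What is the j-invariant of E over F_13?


Delta = -16(4 a^3 + 27 b^2) mod 13 = 7
-1728 * (4 a)^3 = -1728 * (4*5)^3 mod 13 = 5
j = 5 * 7^(-1) mod 13 = 10

j = 10 (mod 13)


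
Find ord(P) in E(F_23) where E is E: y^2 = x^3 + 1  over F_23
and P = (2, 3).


Compute successive multiples of P until we hit O:
  1P = (2, 3)
  2P = (0, 1)
  3P = (22, 0)
  4P = (0, 22)
  5P = (2, 20)
  6P = O

ord(P) = 6


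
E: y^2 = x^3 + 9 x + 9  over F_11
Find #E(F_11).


For each x in F_11, count y with y^2 = x^3 + 9 x + 9 mod 11:
  x = 0: RHS = 9, y in [3, 8]  -> 2 point(s)
  x = 5: RHS = 3, y in [5, 6]  -> 2 point(s)
  x = 6: RHS = 4, y in [2, 9]  -> 2 point(s)
  x = 9: RHS = 5, y in [4, 7]  -> 2 point(s)
Affine points: 8. Add the point at infinity: total = 9.

#E(F_11) = 9


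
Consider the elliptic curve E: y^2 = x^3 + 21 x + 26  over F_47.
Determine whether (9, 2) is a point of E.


Check whether y^2 = x^3 + 21 x + 26 (mod 47) for (x, y) = (9, 2).
LHS: y^2 = 2^2 mod 47 = 4
RHS: x^3 + 21 x + 26 = 9^3 + 21*9 + 26 mod 47 = 4
LHS = RHS

Yes, on the curve


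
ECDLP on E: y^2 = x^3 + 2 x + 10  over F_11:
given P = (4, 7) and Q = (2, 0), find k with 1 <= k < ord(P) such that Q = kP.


Enumerate multiples of P until we hit Q = (2, 0):
  1P = (4, 7)
  2P = (7, 9)
  3P = (9, 8)
  4P = (2, 0)
Match found at i = 4.

k = 4


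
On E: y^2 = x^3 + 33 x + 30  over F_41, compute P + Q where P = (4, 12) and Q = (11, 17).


P != Q, so use the chord formula.
s = (y2 - y1) / (x2 - x1) = (5) / (7) mod 41 = 30
x3 = s^2 - x1 - x2 mod 41 = 30^2 - 4 - 11 = 24
y3 = s (x1 - x3) - y1 mod 41 = 30 * (4 - 24) - 12 = 3

P + Q = (24, 3)


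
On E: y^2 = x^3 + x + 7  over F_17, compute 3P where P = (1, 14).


k = 3 = 11_2 (binary, LSB first: 11)
Double-and-add from P = (1, 14):
  bit 0 = 1: acc = O + (1, 14) = (1, 14)
  bit 1 = 1: acc = (1, 14) + (6, 12) = (2, 0)

3P = (2, 0)


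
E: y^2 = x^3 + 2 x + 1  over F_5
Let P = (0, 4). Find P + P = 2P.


Doubling: s = (3 x1^2 + a) / (2 y1)
s = (3*0^2 + 2) / (2*4) mod 5 = 4
x3 = s^2 - 2 x1 mod 5 = 4^2 - 2*0 = 1
y3 = s (x1 - x3) - y1 mod 5 = 4 * (0 - 1) - 4 = 2

2P = (1, 2)


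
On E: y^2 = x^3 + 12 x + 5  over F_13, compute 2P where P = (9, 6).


Doubling: s = (3 x1^2 + a) / (2 y1)
s = (3*9^2 + 12) / (2*6) mod 13 = 5
x3 = s^2 - 2 x1 mod 13 = 5^2 - 2*9 = 7
y3 = s (x1 - x3) - y1 mod 13 = 5 * (9 - 7) - 6 = 4

2P = (7, 4)


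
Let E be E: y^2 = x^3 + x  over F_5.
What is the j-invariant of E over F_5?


Delta = -16(4 a^3 + 27 b^2) mod 5 = 1
-1728 * (4 a)^3 = -1728 * (4*1)^3 mod 5 = 3
j = 3 * 1^(-1) mod 5 = 3

j = 3 (mod 5)


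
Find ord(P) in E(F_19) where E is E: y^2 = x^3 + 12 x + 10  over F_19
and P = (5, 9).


Compute successive multiples of P until we hit O:
  1P = (5, 9)
  2P = (16, 17)
  3P = (18, 4)
  4P = (12, 1)
  5P = (13, 11)
  6P = (7, 0)
  7P = (13, 8)
  8P = (12, 18)
  ... (continuing to 12P)
  12P = O

ord(P) = 12


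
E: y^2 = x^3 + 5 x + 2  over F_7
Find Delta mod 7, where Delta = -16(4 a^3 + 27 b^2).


4 a^3 + 27 b^2 = 4*5^3 + 27*2^2 = 500 + 108 = 608
Delta = -16 * (608) = -9728
Delta mod 7 = 2

Delta = 2 (mod 7)


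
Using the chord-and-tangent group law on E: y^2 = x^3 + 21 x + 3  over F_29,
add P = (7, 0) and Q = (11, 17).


P != Q, so use the chord formula.
s = (y2 - y1) / (x2 - x1) = (17) / (4) mod 29 = 26
x3 = s^2 - x1 - x2 mod 29 = 26^2 - 7 - 11 = 20
y3 = s (x1 - x3) - y1 mod 29 = 26 * (7 - 20) - 0 = 10

P + Q = (20, 10)


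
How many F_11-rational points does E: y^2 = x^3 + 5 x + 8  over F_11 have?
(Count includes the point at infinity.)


For each x in F_11, count y with y^2 = x^3 + 5 x + 8 mod 11:
  x = 1: RHS = 3, y in [5, 6]  -> 2 point(s)
  x = 2: RHS = 4, y in [2, 9]  -> 2 point(s)
  x = 4: RHS = 4, y in [2, 9]  -> 2 point(s)
  x = 5: RHS = 4, y in [2, 9]  -> 2 point(s)
  x = 6: RHS = 1, y in [1, 10]  -> 2 point(s)
  x = 7: RHS = 1, y in [1, 10]  -> 2 point(s)
  x = 9: RHS = 1, y in [1, 10]  -> 2 point(s)
Affine points: 14. Add the point at infinity: total = 15.

#E(F_11) = 15


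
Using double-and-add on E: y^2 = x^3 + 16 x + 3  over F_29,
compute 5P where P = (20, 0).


k = 5 = 101_2 (binary, LSB first: 101)
Double-and-add from P = (20, 0):
  bit 0 = 1: acc = O + (20, 0) = (20, 0)
  bit 1 = 0: acc unchanged = (20, 0)
  bit 2 = 1: acc = (20, 0) + O = (20, 0)

5P = (20, 0)


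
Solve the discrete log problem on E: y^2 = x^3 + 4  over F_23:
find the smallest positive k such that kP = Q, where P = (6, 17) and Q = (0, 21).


Enumerate multiples of P until we hit Q = (0, 21):
  1P = (6, 17)
  2P = (0, 21)
Match found at i = 2.

k = 2


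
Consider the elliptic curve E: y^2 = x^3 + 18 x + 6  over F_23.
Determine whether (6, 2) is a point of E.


Check whether y^2 = x^3 + 18 x + 6 (mod 23) for (x, y) = (6, 2).
LHS: y^2 = 2^2 mod 23 = 4
RHS: x^3 + 18 x + 6 = 6^3 + 18*6 + 6 mod 23 = 8
LHS != RHS

No, not on the curve


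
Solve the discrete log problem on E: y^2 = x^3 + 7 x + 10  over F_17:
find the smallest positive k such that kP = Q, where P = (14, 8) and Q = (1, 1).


Enumerate multiples of P until we hit Q = (1, 1):
  1P = (14, 8)
  2P = (6, 9)
  3P = (1, 1)
Match found at i = 3.

k = 3


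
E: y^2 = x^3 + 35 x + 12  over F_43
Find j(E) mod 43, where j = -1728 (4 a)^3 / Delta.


Delta = -16(4 a^3 + 27 b^2) mod 43 = 15
-1728 * (4 a)^3 = -1728 * (4*35)^3 mod 43 = 16
j = 16 * 15^(-1) mod 43 = 24

j = 24 (mod 43)


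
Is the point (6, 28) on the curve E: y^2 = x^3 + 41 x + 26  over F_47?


Check whether y^2 = x^3 + 41 x + 26 (mod 47) for (x, y) = (6, 28).
LHS: y^2 = 28^2 mod 47 = 32
RHS: x^3 + 41 x + 26 = 6^3 + 41*6 + 26 mod 47 = 18
LHS != RHS

No, not on the curve


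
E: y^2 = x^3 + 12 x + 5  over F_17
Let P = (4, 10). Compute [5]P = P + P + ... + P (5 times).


k = 5 = 101_2 (binary, LSB first: 101)
Double-and-add from P = (4, 10):
  bit 0 = 1: acc = O + (4, 10) = (4, 10)
  bit 1 = 0: acc unchanged = (4, 10)
  bit 2 = 1: acc = (4, 10) + (16, 3) = (1, 1)

5P = (1, 1)


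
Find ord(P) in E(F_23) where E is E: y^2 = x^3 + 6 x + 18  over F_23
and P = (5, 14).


Compute successive multiples of P until we hit O:
  1P = (5, 14)
  2P = (16, 1)
  3P = (11, 14)
  4P = (7, 9)
  5P = (0, 8)
  6P = (13, 4)
  7P = (8, 7)
  8P = (18, 1)
  ... (continuing to 21P)
  21P = O

ord(P) = 21


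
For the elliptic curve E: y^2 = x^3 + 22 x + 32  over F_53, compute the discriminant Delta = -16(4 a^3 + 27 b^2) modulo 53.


4 a^3 + 27 b^2 = 4*22^3 + 27*32^2 = 42592 + 27648 = 70240
Delta = -16 * (70240) = -1123840
Delta mod 53 = 25

Delta = 25 (mod 53)


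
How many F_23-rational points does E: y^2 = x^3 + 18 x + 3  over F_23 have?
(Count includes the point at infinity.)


For each x in F_23, count y with y^2 = x^3 + 18 x + 3 mod 23:
  x = 0: RHS = 3, y in [7, 16]  -> 2 point(s)
  x = 2: RHS = 1, y in [1, 22]  -> 2 point(s)
  x = 4: RHS = 1, y in [1, 22]  -> 2 point(s)
  x = 7: RHS = 12, y in [9, 14]  -> 2 point(s)
  x = 14: RHS = 9, y in [3, 20]  -> 2 point(s)
  x = 17: RHS = 1, y in [1, 22]  -> 2 point(s)
  x = 18: RHS = 18, y in [8, 15]  -> 2 point(s)
Affine points: 14. Add the point at infinity: total = 15.

#E(F_23) = 15


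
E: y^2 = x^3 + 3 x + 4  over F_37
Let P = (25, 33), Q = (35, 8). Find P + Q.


P != Q, so use the chord formula.
s = (y2 - y1) / (x2 - x1) = (12) / (10) mod 37 = 16
x3 = s^2 - x1 - x2 mod 37 = 16^2 - 25 - 35 = 11
y3 = s (x1 - x3) - y1 mod 37 = 16 * (25 - 11) - 33 = 6

P + Q = (11, 6)


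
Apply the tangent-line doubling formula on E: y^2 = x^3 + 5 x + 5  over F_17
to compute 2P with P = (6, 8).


Doubling: s = (3 x1^2 + a) / (2 y1)
s = (3*6^2 + 5) / (2*8) mod 17 = 6
x3 = s^2 - 2 x1 mod 17 = 6^2 - 2*6 = 7
y3 = s (x1 - x3) - y1 mod 17 = 6 * (6 - 7) - 8 = 3

2P = (7, 3)


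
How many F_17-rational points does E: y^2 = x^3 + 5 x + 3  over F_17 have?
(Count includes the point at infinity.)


For each x in F_17, count y with y^2 = x^3 + 5 x + 3 mod 17:
  x = 1: RHS = 9, y in [3, 14]  -> 2 point(s)
  x = 2: RHS = 4, y in [2, 15]  -> 2 point(s)
  x = 4: RHS = 2, y in [6, 11]  -> 2 point(s)
  x = 5: RHS = 0, y in [0]  -> 1 point(s)
  x = 10: RHS = 16, y in [4, 13]  -> 2 point(s)
  x = 13: RHS = 4, y in [2, 15]  -> 2 point(s)
  x = 15: RHS = 2, y in [6, 11]  -> 2 point(s)
Affine points: 13. Add the point at infinity: total = 14.

#E(F_17) = 14


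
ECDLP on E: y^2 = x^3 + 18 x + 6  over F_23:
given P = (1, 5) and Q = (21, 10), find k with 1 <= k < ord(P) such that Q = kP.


Enumerate multiples of P until we hit Q = (21, 10):
  1P = (1, 5)
  2P = (10, 6)
  3P = (14, 14)
  4P = (21, 13)
  5P = (3, 8)
  6P = (4, 2)
  7P = (19, 13)
  8P = (12, 8)
  9P = (0, 12)
  10P = (2, 2)
  11P = (6, 10)
  12P = (17, 2)
  13P = (8, 15)
  14P = (9, 0)
  15P = (8, 8)
  16P = (17, 21)
  17P = (6, 13)
  18P = (2, 21)
  19P = (0, 11)
  20P = (12, 15)
  21P = (19, 10)
  22P = (4, 21)
  23P = (3, 15)
  24P = (21, 10)
Match found at i = 24.

k = 24


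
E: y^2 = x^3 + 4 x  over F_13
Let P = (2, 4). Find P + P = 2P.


Doubling: s = (3 x1^2 + a) / (2 y1)
s = (3*2^2 + 4) / (2*4) mod 13 = 2
x3 = s^2 - 2 x1 mod 13 = 2^2 - 2*2 = 0
y3 = s (x1 - x3) - y1 mod 13 = 2 * (2 - 0) - 4 = 0

2P = (0, 0)


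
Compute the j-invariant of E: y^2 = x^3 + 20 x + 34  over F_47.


Delta = -16(4 a^3 + 27 b^2) mod 47 = 1
-1728 * (4 a)^3 = -1728 * (4*20)^3 mod 47 = 37
j = 37 * 1^(-1) mod 47 = 37

j = 37 (mod 47)


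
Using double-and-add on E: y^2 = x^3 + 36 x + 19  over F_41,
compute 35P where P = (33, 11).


k = 35 = 100011_2 (binary, LSB first: 110001)
Double-and-add from P = (33, 11):
  bit 0 = 1: acc = O + (33, 11) = (33, 11)
  bit 1 = 1: acc = (33, 11) + (37, 37) = (3, 20)
  bit 2 = 0: acc unchanged = (3, 20)
  bit 3 = 0: acc unchanged = (3, 20)
  bit 4 = 0: acc unchanged = (3, 20)
  bit 5 = 1: acc = (3, 20) + (29, 14) = (19, 31)

35P = (19, 31)


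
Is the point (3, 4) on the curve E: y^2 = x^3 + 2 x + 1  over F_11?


Check whether y^2 = x^3 + 2 x + 1 (mod 11) for (x, y) = (3, 4).
LHS: y^2 = 4^2 mod 11 = 5
RHS: x^3 + 2 x + 1 = 3^3 + 2*3 + 1 mod 11 = 1
LHS != RHS

No, not on the curve


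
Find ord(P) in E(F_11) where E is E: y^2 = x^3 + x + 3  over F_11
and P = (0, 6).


Compute successive multiples of P until we hit O:
  1P = (0, 6)
  2P = (1, 4)
  3P = (3, 0)
  4P = (1, 7)
  5P = (0, 5)
  6P = O

ord(P) = 6


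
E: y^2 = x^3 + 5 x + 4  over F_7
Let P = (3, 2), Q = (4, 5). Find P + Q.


P != Q, so use the chord formula.
s = (y2 - y1) / (x2 - x1) = (3) / (1) mod 7 = 3
x3 = s^2 - x1 - x2 mod 7 = 3^2 - 3 - 4 = 2
y3 = s (x1 - x3) - y1 mod 7 = 3 * (3 - 2) - 2 = 1

P + Q = (2, 1)


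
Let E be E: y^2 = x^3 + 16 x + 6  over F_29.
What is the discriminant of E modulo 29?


4 a^3 + 27 b^2 = 4*16^3 + 27*6^2 = 16384 + 972 = 17356
Delta = -16 * (17356) = -277696
Delta mod 29 = 8

Delta = 8 (mod 29)


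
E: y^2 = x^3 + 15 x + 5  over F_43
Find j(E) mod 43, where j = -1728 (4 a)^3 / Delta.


Delta = -16(4 a^3 + 27 b^2) mod 43 = 25
-1728 * (4 a)^3 = -1728 * (4*15)^3 mod 43 = 41
j = 41 * 25^(-1) mod 43 = 24

j = 24 (mod 43)


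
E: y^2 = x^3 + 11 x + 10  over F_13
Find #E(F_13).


For each x in F_13, count y with y^2 = x^3 + 11 x + 10 mod 13:
  x = 0: RHS = 10, y in [6, 7]  -> 2 point(s)
  x = 1: RHS = 9, y in [3, 10]  -> 2 point(s)
  x = 2: RHS = 1, y in [1, 12]  -> 2 point(s)
  x = 4: RHS = 1, y in [1, 12]  -> 2 point(s)
  x = 7: RHS = 1, y in [1, 12]  -> 2 point(s)
  x = 8: RHS = 12, y in [5, 8]  -> 2 point(s)
Affine points: 12. Add the point at infinity: total = 13.

#E(F_13) = 13


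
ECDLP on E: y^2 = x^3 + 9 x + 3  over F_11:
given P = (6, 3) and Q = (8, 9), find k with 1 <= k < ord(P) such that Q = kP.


Enumerate multiples of P until we hit Q = (8, 9):
  1P = (6, 3)
  2P = (8, 2)
  3P = (0, 5)
  4P = (10, 2)
  5P = (4, 2)
  6P = (4, 9)
  7P = (10, 9)
  8P = (0, 6)
  9P = (8, 9)
Match found at i = 9.

k = 9


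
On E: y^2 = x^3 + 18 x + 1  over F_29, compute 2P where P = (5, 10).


Doubling: s = (3 x1^2 + a) / (2 y1)
s = (3*5^2 + 18) / (2*10) mod 29 = 9
x3 = s^2 - 2 x1 mod 29 = 9^2 - 2*5 = 13
y3 = s (x1 - x3) - y1 mod 29 = 9 * (5 - 13) - 10 = 5

2P = (13, 5)


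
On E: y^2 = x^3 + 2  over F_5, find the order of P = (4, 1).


Compute successive multiples of P until we hit O:
  1P = (4, 1)
  2P = (3, 3)
  3P = (2, 0)
  4P = (3, 2)
  5P = (4, 4)
  6P = O

ord(P) = 6


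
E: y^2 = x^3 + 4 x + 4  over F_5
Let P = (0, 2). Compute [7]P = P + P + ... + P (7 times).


k = 7 = 111_2 (binary, LSB first: 111)
Double-and-add from P = (0, 2):
  bit 0 = 1: acc = O + (0, 2) = (0, 2)
  bit 1 = 1: acc = (0, 2) + (1, 2) = (4, 3)
  bit 2 = 1: acc = (4, 3) + (2, 0) = (0, 3)

7P = (0, 3)


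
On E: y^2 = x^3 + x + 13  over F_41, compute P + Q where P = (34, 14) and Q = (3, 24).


P != Q, so use the chord formula.
s = (y2 - y1) / (x2 - x1) = (10) / (10) mod 41 = 1
x3 = s^2 - x1 - x2 mod 41 = 1^2 - 34 - 3 = 5
y3 = s (x1 - x3) - y1 mod 41 = 1 * (34 - 5) - 14 = 15

P + Q = (5, 15)


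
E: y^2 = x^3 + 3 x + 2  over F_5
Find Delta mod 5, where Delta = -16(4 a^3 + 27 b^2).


4 a^3 + 27 b^2 = 4*3^3 + 27*2^2 = 108 + 108 = 216
Delta = -16 * (216) = -3456
Delta mod 5 = 4

Delta = 4 (mod 5)


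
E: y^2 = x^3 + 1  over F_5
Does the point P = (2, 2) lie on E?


Check whether y^2 = x^3 + 0 x + 1 (mod 5) for (x, y) = (2, 2).
LHS: y^2 = 2^2 mod 5 = 4
RHS: x^3 + 0 x + 1 = 2^3 + 0*2 + 1 mod 5 = 4
LHS = RHS

Yes, on the curve


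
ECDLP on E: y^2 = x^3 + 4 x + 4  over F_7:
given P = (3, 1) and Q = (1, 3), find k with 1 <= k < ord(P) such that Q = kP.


Enumerate multiples of P until we hit Q = (1, 3):
  1P = (3, 1)
  2P = (5, 3)
  3P = (0, 2)
  4P = (1, 3)
Match found at i = 4.

k = 4


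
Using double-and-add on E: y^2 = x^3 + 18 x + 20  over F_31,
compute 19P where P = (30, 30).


k = 19 = 10011_2 (binary, LSB first: 11001)
Double-and-add from P = (30, 30):
  bit 0 = 1: acc = O + (30, 30) = (30, 30)
  bit 1 = 1: acc = (30, 30) + (27, 16) = (13, 8)
  bit 2 = 0: acc unchanged = (13, 8)
  bit 3 = 0: acc unchanged = (13, 8)
  bit 4 = 1: acc = (13, 8) + (0, 12) = (28, 30)

19P = (28, 30)


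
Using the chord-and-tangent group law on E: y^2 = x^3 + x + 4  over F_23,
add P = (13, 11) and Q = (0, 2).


P != Q, so use the chord formula.
s = (y2 - y1) / (x2 - x1) = (14) / (10) mod 23 = 6
x3 = s^2 - x1 - x2 mod 23 = 6^2 - 13 - 0 = 0
y3 = s (x1 - x3) - y1 mod 23 = 6 * (13 - 0) - 11 = 21

P + Q = (0, 21)


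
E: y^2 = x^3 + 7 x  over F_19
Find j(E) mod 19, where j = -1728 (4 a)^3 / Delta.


Delta = -16(4 a^3 + 27 b^2) mod 19 = 12
-1728 * (4 a)^3 = -1728 * (4*7)^3 mod 19 = 7
j = 7 * 12^(-1) mod 19 = 18

j = 18 (mod 19)


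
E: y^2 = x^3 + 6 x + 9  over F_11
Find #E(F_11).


For each x in F_11, count y with y^2 = x^3 + 6 x + 9 mod 11:
  x = 0: RHS = 9, y in [3, 8]  -> 2 point(s)
  x = 1: RHS = 5, y in [4, 7]  -> 2 point(s)
  x = 4: RHS = 9, y in [3, 8]  -> 2 point(s)
  x = 7: RHS = 9, y in [3, 8]  -> 2 point(s)
  x = 9: RHS = 0, y in [0]  -> 1 point(s)
Affine points: 9. Add the point at infinity: total = 10.

#E(F_11) = 10


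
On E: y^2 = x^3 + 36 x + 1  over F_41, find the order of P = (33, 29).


Compute successive multiples of P until we hit O:
  1P = (33, 29)
  2P = (14, 16)
  3P = (19, 0)
  4P = (14, 25)
  5P = (33, 12)
  6P = O

ord(P) = 6


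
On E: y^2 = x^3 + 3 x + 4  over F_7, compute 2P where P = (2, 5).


Doubling: s = (3 x1^2 + a) / (2 y1)
s = (3*2^2 + 3) / (2*5) mod 7 = 5
x3 = s^2 - 2 x1 mod 7 = 5^2 - 2*2 = 0
y3 = s (x1 - x3) - y1 mod 7 = 5 * (2 - 0) - 5 = 5

2P = (0, 5)


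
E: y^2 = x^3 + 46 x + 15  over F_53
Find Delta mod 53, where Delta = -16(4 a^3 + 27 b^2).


4 a^3 + 27 b^2 = 4*46^3 + 27*15^2 = 389344 + 6075 = 395419
Delta = -16 * (395419) = -6326704
Delta mod 53 = 12

Delta = 12 (mod 53)


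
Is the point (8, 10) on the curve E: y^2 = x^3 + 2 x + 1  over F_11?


Check whether y^2 = x^3 + 2 x + 1 (mod 11) for (x, y) = (8, 10).
LHS: y^2 = 10^2 mod 11 = 1
RHS: x^3 + 2 x + 1 = 8^3 + 2*8 + 1 mod 11 = 1
LHS = RHS

Yes, on the curve


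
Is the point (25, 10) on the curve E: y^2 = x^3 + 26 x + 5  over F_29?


Check whether y^2 = x^3 + 26 x + 5 (mod 29) for (x, y) = (25, 10).
LHS: y^2 = 10^2 mod 29 = 13
RHS: x^3 + 26 x + 5 = 25^3 + 26*25 + 5 mod 29 = 11
LHS != RHS

No, not on the curve


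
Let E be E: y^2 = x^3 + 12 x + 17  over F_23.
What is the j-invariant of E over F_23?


Delta = -16(4 a^3 + 27 b^2) mod 23 = 11
-1728 * (4 a)^3 = -1728 * (4*12)^3 mod 23 = 22
j = 22 * 11^(-1) mod 23 = 2

j = 2 (mod 23)


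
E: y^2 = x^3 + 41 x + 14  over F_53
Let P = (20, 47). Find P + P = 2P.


Doubling: s = (3 x1^2 + a) / (2 y1)
s = (3*20^2 + 41) / (2*47) mod 53 = 7
x3 = s^2 - 2 x1 mod 53 = 7^2 - 2*20 = 9
y3 = s (x1 - x3) - y1 mod 53 = 7 * (20 - 9) - 47 = 30

2P = (9, 30)


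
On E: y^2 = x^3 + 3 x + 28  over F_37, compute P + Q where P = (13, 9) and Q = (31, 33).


P != Q, so use the chord formula.
s = (y2 - y1) / (x2 - x1) = (24) / (18) mod 37 = 26
x3 = s^2 - x1 - x2 mod 37 = 26^2 - 13 - 31 = 3
y3 = s (x1 - x3) - y1 mod 37 = 26 * (13 - 3) - 9 = 29

P + Q = (3, 29)


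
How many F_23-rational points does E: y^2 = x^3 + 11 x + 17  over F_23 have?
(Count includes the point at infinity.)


For each x in F_23, count y with y^2 = x^3 + 11 x + 17 mod 23:
  x = 1: RHS = 6, y in [11, 12]  -> 2 point(s)
  x = 2: RHS = 1, y in [1, 22]  -> 2 point(s)
  x = 3: RHS = 8, y in [10, 13]  -> 2 point(s)
  x = 5: RHS = 13, y in [6, 17]  -> 2 point(s)
  x = 6: RHS = 0, y in [0]  -> 1 point(s)
  x = 7: RHS = 0, y in [0]  -> 1 point(s)
  x = 10: RHS = 0, y in [0]  -> 1 point(s)
  x = 19: RHS = 1, y in [1, 22]  -> 2 point(s)
  x = 20: RHS = 3, y in [7, 16]  -> 2 point(s)
Affine points: 15. Add the point at infinity: total = 16.

#E(F_23) = 16


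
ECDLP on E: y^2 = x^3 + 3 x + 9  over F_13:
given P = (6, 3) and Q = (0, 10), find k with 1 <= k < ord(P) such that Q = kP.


Enumerate multiples of P until we hit Q = (0, 10):
  1P = (6, 3)
  2P = (2, 6)
  3P = (8, 5)
  4P = (0, 3)
  5P = (7, 10)
  6P = (10, 8)
  7P = (1, 0)
  8P = (10, 5)
  9P = (7, 3)
  10P = (0, 10)
Match found at i = 10.

k = 10


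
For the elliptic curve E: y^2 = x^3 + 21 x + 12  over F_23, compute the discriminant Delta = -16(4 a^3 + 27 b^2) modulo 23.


4 a^3 + 27 b^2 = 4*21^3 + 27*12^2 = 37044 + 3888 = 40932
Delta = -16 * (40932) = -654912
Delta mod 23 = 13

Delta = 13 (mod 23)


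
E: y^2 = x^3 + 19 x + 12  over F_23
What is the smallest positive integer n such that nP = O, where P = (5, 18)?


Compute successive multiples of P until we hit O:
  1P = (5, 18)
  2P = (2, 9)
  3P = (2, 14)
  4P = (5, 5)
  5P = O

ord(P) = 5


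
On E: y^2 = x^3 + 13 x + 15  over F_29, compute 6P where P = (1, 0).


k = 6 = 110_2 (binary, LSB first: 011)
Double-and-add from P = (1, 0):
  bit 0 = 0: acc unchanged = O
  bit 1 = 1: acc = O + O = O
  bit 2 = 1: acc = O + O = O

6P = O


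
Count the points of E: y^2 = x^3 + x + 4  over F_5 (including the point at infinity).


For each x in F_5, count y with y^2 = x^3 + 1 x + 4 mod 5:
  x = 0: RHS = 4, y in [2, 3]  -> 2 point(s)
  x = 1: RHS = 1, y in [1, 4]  -> 2 point(s)
  x = 2: RHS = 4, y in [2, 3]  -> 2 point(s)
  x = 3: RHS = 4, y in [2, 3]  -> 2 point(s)
Affine points: 8. Add the point at infinity: total = 9.

#E(F_5) = 9


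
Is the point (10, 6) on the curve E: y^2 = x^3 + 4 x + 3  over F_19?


Check whether y^2 = x^3 + 4 x + 3 (mod 19) for (x, y) = (10, 6).
LHS: y^2 = 6^2 mod 19 = 17
RHS: x^3 + 4 x + 3 = 10^3 + 4*10 + 3 mod 19 = 17
LHS = RHS

Yes, on the curve


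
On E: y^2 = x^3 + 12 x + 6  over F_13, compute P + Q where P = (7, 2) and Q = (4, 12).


P != Q, so use the chord formula.
s = (y2 - y1) / (x2 - x1) = (10) / (10) mod 13 = 1
x3 = s^2 - x1 - x2 mod 13 = 1^2 - 7 - 4 = 3
y3 = s (x1 - x3) - y1 mod 13 = 1 * (7 - 3) - 2 = 2

P + Q = (3, 2)


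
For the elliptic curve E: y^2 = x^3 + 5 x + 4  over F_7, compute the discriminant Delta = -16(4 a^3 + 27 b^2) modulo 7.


4 a^3 + 27 b^2 = 4*5^3 + 27*4^2 = 500 + 432 = 932
Delta = -16 * (932) = -14912
Delta mod 7 = 5

Delta = 5 (mod 7)


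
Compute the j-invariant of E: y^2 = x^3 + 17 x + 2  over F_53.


Delta = -16(4 a^3 + 27 b^2) mod 53 = 38
-1728 * (4 a)^3 = -1728 * (4*17)^3 mod 53 = 14
j = 14 * 38^(-1) mod 53 = 45

j = 45 (mod 53)


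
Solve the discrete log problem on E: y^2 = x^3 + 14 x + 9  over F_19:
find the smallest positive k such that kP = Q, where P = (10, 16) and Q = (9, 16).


Enumerate multiples of P until we hit Q = (9, 16):
  1P = (10, 16)
  2P = (6, 9)
  3P = (12, 9)
  4P = (14, 17)
  5P = (1, 10)
  6P = (0, 16)
  7P = (9, 3)
  8P = (17, 7)
  9P = (8, 14)
  10P = (2, 11)
  11P = (16, 4)
  12P = (16, 15)
  13P = (2, 8)
  14P = (8, 5)
  15P = (17, 12)
  16P = (9, 16)
Match found at i = 16.

k = 16


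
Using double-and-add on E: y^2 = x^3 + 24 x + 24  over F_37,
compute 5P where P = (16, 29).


k = 5 = 101_2 (binary, LSB first: 101)
Double-and-add from P = (16, 29):
  bit 0 = 1: acc = O + (16, 29) = (16, 29)
  bit 1 = 0: acc unchanged = (16, 29)
  bit 2 = 1: acc = (16, 29) + (28, 35) = (21, 24)

5P = (21, 24)


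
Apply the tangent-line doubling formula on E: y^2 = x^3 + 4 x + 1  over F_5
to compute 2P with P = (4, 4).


Doubling: s = (3 x1^2 + a) / (2 y1)
s = (3*4^2 + 4) / (2*4) mod 5 = 4
x3 = s^2 - 2 x1 mod 5 = 4^2 - 2*4 = 3
y3 = s (x1 - x3) - y1 mod 5 = 4 * (4 - 3) - 4 = 0

2P = (3, 0)


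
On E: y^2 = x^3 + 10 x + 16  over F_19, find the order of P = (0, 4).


Compute successive multiples of P until we hit O:
  1P = (0, 4)
  2P = (17, 8)
  3P = (6, 8)
  4P = (5, 18)
  5P = (15, 11)
  6P = (13, 14)
  7P = (13, 5)
  8P = (15, 8)
  ... (continuing to 13P)
  13P = O

ord(P) = 13


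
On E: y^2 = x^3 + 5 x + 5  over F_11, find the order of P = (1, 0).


Compute successive multiples of P until we hit O:
  1P = (1, 0)
  2P = O

ord(P) = 2


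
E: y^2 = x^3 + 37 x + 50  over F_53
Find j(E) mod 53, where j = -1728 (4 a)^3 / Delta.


Delta = -16(4 a^3 + 27 b^2) mod 53 = 40
-1728 * (4 a)^3 = -1728 * (4*37)^3 mod 53 = 33
j = 33 * 40^(-1) mod 53 = 26

j = 26 (mod 53)


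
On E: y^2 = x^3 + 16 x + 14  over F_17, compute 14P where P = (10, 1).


k = 14 = 1110_2 (binary, LSB first: 0111)
Double-and-add from P = (10, 1):
  bit 0 = 0: acc unchanged = O
  bit 1 = 1: acc = O + (5, 7) = (5, 7)
  bit 2 = 1: acc = (5, 7) + (11, 5) = (3, 15)
  bit 3 = 1: acc = (3, 15) + (8, 5) = (10, 16)

14P = (10, 16)


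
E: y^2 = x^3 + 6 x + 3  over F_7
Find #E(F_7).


For each x in F_7, count y with y^2 = x^3 + 6 x + 3 mod 7:
  x = 2: RHS = 2, y in [3, 4]  -> 2 point(s)
  x = 4: RHS = 0, y in [0]  -> 1 point(s)
  x = 5: RHS = 4, y in [2, 5]  -> 2 point(s)
Affine points: 5. Add the point at infinity: total = 6.

#E(F_7) = 6


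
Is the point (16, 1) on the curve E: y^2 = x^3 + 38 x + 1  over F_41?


Check whether y^2 = x^3 + 38 x + 1 (mod 41) for (x, y) = (16, 1).
LHS: y^2 = 1^2 mod 41 = 1
RHS: x^3 + 38 x + 1 = 16^3 + 38*16 + 1 mod 41 = 31
LHS != RHS

No, not on the curve


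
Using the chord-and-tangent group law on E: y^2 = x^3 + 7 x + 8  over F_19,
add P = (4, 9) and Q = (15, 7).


P != Q, so use the chord formula.
s = (y2 - y1) / (x2 - x1) = (17) / (11) mod 19 = 5
x3 = s^2 - x1 - x2 mod 19 = 5^2 - 4 - 15 = 6
y3 = s (x1 - x3) - y1 mod 19 = 5 * (4 - 6) - 9 = 0

P + Q = (6, 0)


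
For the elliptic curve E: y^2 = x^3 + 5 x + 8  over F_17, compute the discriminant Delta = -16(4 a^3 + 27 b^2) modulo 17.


4 a^3 + 27 b^2 = 4*5^3 + 27*8^2 = 500 + 1728 = 2228
Delta = -16 * (2228) = -35648
Delta mod 17 = 1

Delta = 1 (mod 17)


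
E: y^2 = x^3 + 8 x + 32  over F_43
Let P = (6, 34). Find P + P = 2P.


Doubling: s = (3 x1^2 + a) / (2 y1)
s = (3*6^2 + 8) / (2*34) mod 43 = 27
x3 = s^2 - 2 x1 mod 43 = 27^2 - 2*6 = 29
y3 = s (x1 - x3) - y1 mod 43 = 27 * (6 - 29) - 34 = 33

2P = (29, 33)


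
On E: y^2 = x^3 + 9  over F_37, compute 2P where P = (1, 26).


Doubling: s = (3 x1^2 + a) / (2 y1)
s = (3*1^2 + 0) / (2*26) mod 37 = 15
x3 = s^2 - 2 x1 mod 37 = 15^2 - 2*1 = 1
y3 = s (x1 - x3) - y1 mod 37 = 15 * (1 - 1) - 26 = 11

2P = (1, 11)


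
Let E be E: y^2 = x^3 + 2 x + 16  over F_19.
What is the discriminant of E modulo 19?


4 a^3 + 27 b^2 = 4*2^3 + 27*16^2 = 32 + 6912 = 6944
Delta = -16 * (6944) = -111104
Delta mod 19 = 8

Delta = 8 (mod 19)


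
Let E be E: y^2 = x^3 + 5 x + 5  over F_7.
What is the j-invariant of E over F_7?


Delta = -16(4 a^3 + 27 b^2) mod 7 = 2
-1728 * (4 a)^3 = -1728 * (4*5)^3 mod 7 = 6
j = 6 * 2^(-1) mod 7 = 3

j = 3 (mod 7)


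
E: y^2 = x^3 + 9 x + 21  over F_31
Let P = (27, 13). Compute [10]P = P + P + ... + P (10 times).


k = 10 = 1010_2 (binary, LSB first: 0101)
Double-and-add from P = (27, 13):
  bit 0 = 0: acc unchanged = O
  bit 1 = 1: acc = O + (9, 5) = (9, 5)
  bit 2 = 0: acc unchanged = (9, 5)
  bit 3 = 1: acc = (9, 5) + (15, 20) = (21, 27)

10P = (21, 27)


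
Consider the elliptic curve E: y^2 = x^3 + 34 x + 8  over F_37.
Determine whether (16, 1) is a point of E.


Check whether y^2 = x^3 + 34 x + 8 (mod 37) for (x, y) = (16, 1).
LHS: y^2 = 1^2 mod 37 = 1
RHS: x^3 + 34 x + 8 = 16^3 + 34*16 + 8 mod 37 = 23
LHS != RHS

No, not on the curve


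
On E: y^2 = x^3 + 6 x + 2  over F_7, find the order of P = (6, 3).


Compute successive multiples of P until we hit O:
  1P = (6, 3)
  2P = (6, 4)
  3P = O

ord(P) = 3


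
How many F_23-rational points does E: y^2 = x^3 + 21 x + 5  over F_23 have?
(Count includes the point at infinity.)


For each x in F_23, count y with y^2 = x^3 + 21 x + 5 mod 23:
  x = 1: RHS = 4, y in [2, 21]  -> 2 point(s)
  x = 2: RHS = 9, y in [3, 20]  -> 2 point(s)
  x = 3: RHS = 3, y in [7, 16]  -> 2 point(s)
  x = 6: RHS = 2, y in [5, 18]  -> 2 point(s)
  x = 7: RHS = 12, y in [9, 14]  -> 2 point(s)
  x = 8: RHS = 18, y in [8, 15]  -> 2 point(s)
  x = 9: RHS = 3, y in [7, 16]  -> 2 point(s)
  x = 11: RHS = 3, y in [7, 16]  -> 2 point(s)
  x = 17: RHS = 8, y in [10, 13]  -> 2 point(s)
  x = 19: RHS = 18, y in [8, 15]  -> 2 point(s)
  x = 21: RHS = 1, y in [1, 22]  -> 2 point(s)
  x = 22: RHS = 6, y in [11, 12]  -> 2 point(s)
Affine points: 24. Add the point at infinity: total = 25.

#E(F_23) = 25


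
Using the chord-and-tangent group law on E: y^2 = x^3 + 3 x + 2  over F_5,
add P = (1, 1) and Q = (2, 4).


P != Q, so use the chord formula.
s = (y2 - y1) / (x2 - x1) = (3) / (1) mod 5 = 3
x3 = s^2 - x1 - x2 mod 5 = 3^2 - 1 - 2 = 1
y3 = s (x1 - x3) - y1 mod 5 = 3 * (1 - 1) - 1 = 4

P + Q = (1, 4)


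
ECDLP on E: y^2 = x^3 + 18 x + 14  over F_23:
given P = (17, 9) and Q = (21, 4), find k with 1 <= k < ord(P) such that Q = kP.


Enumerate multiples of P until we hit Q = (21, 4):
  1P = (17, 9)
  2P = (15, 5)
  3P = (18, 12)
  4P = (20, 5)
  5P = (21, 4)
Match found at i = 5.

k = 5


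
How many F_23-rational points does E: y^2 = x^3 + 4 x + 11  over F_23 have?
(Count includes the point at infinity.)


For each x in F_23, count y with y^2 = x^3 + 4 x + 11 mod 23:
  x = 1: RHS = 16, y in [4, 19]  -> 2 point(s)
  x = 2: RHS = 4, y in [2, 21]  -> 2 point(s)
  x = 3: RHS = 4, y in [2, 21]  -> 2 point(s)
  x = 5: RHS = 18, y in [8, 15]  -> 2 point(s)
  x = 8: RHS = 3, y in [7, 16]  -> 2 point(s)
  x = 10: RHS = 16, y in [4, 19]  -> 2 point(s)
  x = 11: RHS = 6, y in [11, 12]  -> 2 point(s)
  x = 12: RHS = 16, y in [4, 19]  -> 2 point(s)
  x = 13: RHS = 6, y in [11, 12]  -> 2 point(s)
  x = 16: RHS = 8, y in [10, 13]  -> 2 point(s)
  x = 17: RHS = 1, y in [1, 22]  -> 2 point(s)
  x = 18: RHS = 4, y in [2, 21]  -> 2 point(s)
  x = 19: RHS = 0, y in [0]  -> 1 point(s)
  x = 20: RHS = 18, y in [8, 15]  -> 2 point(s)
  x = 21: RHS = 18, y in [8, 15]  -> 2 point(s)
  x = 22: RHS = 6, y in [11, 12]  -> 2 point(s)
Affine points: 31. Add the point at infinity: total = 32.

#E(F_23) = 32


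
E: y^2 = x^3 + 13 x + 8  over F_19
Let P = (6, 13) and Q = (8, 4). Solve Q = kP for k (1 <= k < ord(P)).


Enumerate multiples of P until we hit Q = (8, 4):
  1P = (6, 13)
  2P = (8, 4)
Match found at i = 2.

k = 2


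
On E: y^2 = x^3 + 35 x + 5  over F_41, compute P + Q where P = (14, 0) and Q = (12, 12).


P != Q, so use the chord formula.
s = (y2 - y1) / (x2 - x1) = (12) / (39) mod 41 = 35
x3 = s^2 - x1 - x2 mod 41 = 35^2 - 14 - 12 = 10
y3 = s (x1 - x3) - y1 mod 41 = 35 * (14 - 10) - 0 = 17

P + Q = (10, 17)


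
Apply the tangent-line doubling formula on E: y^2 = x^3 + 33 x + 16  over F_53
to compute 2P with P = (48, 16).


Doubling: s = (3 x1^2 + a) / (2 y1)
s = (3*48^2 + 33) / (2*16) mod 53 = 10
x3 = s^2 - 2 x1 mod 53 = 10^2 - 2*48 = 4
y3 = s (x1 - x3) - y1 mod 53 = 10 * (48 - 4) - 16 = 0

2P = (4, 0)


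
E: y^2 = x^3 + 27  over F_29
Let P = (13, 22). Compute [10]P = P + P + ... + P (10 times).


k = 10 = 1010_2 (binary, LSB first: 0101)
Double-and-add from P = (13, 22):
  bit 0 = 0: acc unchanged = O
  bit 1 = 1: acc = O + (4, 27) = (4, 27)
  bit 2 = 0: acc unchanged = (4, 27)
  bit 3 = 1: acc = (4, 27) + (19, 10) = (2, 21)

10P = (2, 21)


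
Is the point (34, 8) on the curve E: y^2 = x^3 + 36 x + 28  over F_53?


Check whether y^2 = x^3 + 36 x + 28 (mod 53) for (x, y) = (34, 8).
LHS: y^2 = 8^2 mod 53 = 11
RHS: x^3 + 36 x + 28 = 34^3 + 36*34 + 28 mod 53 = 11
LHS = RHS

Yes, on the curve


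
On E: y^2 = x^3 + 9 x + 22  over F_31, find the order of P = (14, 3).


Compute successive multiples of P until we hit O:
  1P = (14, 3)
  2P = (22, 7)
  3P = (3, 18)
  4P = (1, 30)
  5P = (26, 10)
  6P = (26, 21)
  7P = (1, 1)
  8P = (3, 13)
  ... (continuing to 11P)
  11P = O

ord(P) = 11


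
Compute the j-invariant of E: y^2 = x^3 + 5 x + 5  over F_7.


Delta = -16(4 a^3 + 27 b^2) mod 7 = 2
-1728 * (4 a)^3 = -1728 * (4*5)^3 mod 7 = 6
j = 6 * 2^(-1) mod 7 = 3

j = 3 (mod 7)


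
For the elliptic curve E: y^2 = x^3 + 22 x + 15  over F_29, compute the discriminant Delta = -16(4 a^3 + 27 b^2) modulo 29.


4 a^3 + 27 b^2 = 4*22^3 + 27*15^2 = 42592 + 6075 = 48667
Delta = -16 * (48667) = -778672
Delta mod 29 = 7

Delta = 7 (mod 29)


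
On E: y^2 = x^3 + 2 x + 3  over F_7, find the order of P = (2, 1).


Compute successive multiples of P until we hit O:
  1P = (2, 1)
  2P = (3, 6)
  3P = (6, 0)
  4P = (3, 1)
  5P = (2, 6)
  6P = O

ord(P) = 6


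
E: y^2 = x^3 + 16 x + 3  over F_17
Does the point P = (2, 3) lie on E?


Check whether y^2 = x^3 + 16 x + 3 (mod 17) for (x, y) = (2, 3).
LHS: y^2 = 3^2 mod 17 = 9
RHS: x^3 + 16 x + 3 = 2^3 + 16*2 + 3 mod 17 = 9
LHS = RHS

Yes, on the curve


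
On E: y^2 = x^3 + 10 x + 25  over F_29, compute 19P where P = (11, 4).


k = 19 = 10011_2 (binary, LSB first: 11001)
Double-and-add from P = (11, 4):
  bit 0 = 1: acc = O + (11, 4) = (11, 4)
  bit 1 = 1: acc = (11, 4) + (0, 5) = (24, 13)
  bit 2 = 0: acc unchanged = (24, 13)
  bit 3 = 0: acc unchanged = (24, 13)
  bit 4 = 1: acc = (24, 13) + (14, 26) = (4, 19)

19P = (4, 19)


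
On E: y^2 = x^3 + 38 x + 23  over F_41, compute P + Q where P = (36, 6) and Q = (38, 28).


P != Q, so use the chord formula.
s = (y2 - y1) / (x2 - x1) = (22) / (2) mod 41 = 11
x3 = s^2 - x1 - x2 mod 41 = 11^2 - 36 - 38 = 6
y3 = s (x1 - x3) - y1 mod 41 = 11 * (36 - 6) - 6 = 37

P + Q = (6, 37)


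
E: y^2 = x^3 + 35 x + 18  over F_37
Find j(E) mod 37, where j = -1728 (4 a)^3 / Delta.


Delta = -16(4 a^3 + 27 b^2) mod 37 = 34
-1728 * (4 a)^3 = -1728 * (4*35)^3 mod 37 = 29
j = 29 * 34^(-1) mod 37 = 15

j = 15 (mod 37)


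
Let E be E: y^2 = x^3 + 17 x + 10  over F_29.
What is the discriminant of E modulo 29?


4 a^3 + 27 b^2 = 4*17^3 + 27*10^2 = 19652 + 2700 = 22352
Delta = -16 * (22352) = -357632
Delta mod 29 = 25

Delta = 25 (mod 29)


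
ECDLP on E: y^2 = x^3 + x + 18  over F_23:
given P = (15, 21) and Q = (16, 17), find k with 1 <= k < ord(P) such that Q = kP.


Enumerate multiples of P until we hit Q = (16, 17):
  1P = (15, 21)
  2P = (11, 16)
  3P = (0, 15)
  4P = (10, 4)
  5P = (16, 17)
Match found at i = 5.

k = 5


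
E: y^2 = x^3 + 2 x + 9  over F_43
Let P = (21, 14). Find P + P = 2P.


Doubling: s = (3 x1^2 + a) / (2 y1)
s = (3*21^2 + 2) / (2*14) mod 43 = 12
x3 = s^2 - 2 x1 mod 43 = 12^2 - 2*21 = 16
y3 = s (x1 - x3) - y1 mod 43 = 12 * (21 - 16) - 14 = 3

2P = (16, 3)


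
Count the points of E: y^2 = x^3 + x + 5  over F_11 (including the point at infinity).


For each x in F_11, count y with y^2 = x^3 + 1 x + 5 mod 11:
  x = 0: RHS = 5, y in [4, 7]  -> 2 point(s)
  x = 2: RHS = 4, y in [2, 9]  -> 2 point(s)
  x = 5: RHS = 3, y in [5, 6]  -> 2 point(s)
  x = 7: RHS = 3, y in [5, 6]  -> 2 point(s)
  x = 10: RHS = 3, y in [5, 6]  -> 2 point(s)
Affine points: 10. Add the point at infinity: total = 11.

#E(F_11) = 11


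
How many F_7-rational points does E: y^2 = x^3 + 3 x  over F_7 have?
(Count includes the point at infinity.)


For each x in F_7, count y with y^2 = x^3 + 3 x + 0 mod 7:
  x = 0: RHS = 0, y in [0]  -> 1 point(s)
  x = 1: RHS = 4, y in [2, 5]  -> 2 point(s)
  x = 2: RHS = 0, y in [0]  -> 1 point(s)
  x = 3: RHS = 1, y in [1, 6]  -> 2 point(s)
  x = 5: RHS = 0, y in [0]  -> 1 point(s)
Affine points: 7. Add the point at infinity: total = 8.

#E(F_7) = 8


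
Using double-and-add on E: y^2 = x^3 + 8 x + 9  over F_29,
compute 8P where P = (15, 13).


k = 8 = 1000_2 (binary, LSB first: 0001)
Double-and-add from P = (15, 13):
  bit 0 = 0: acc unchanged = O
  bit 1 = 0: acc unchanged = O
  bit 2 = 0: acc unchanged = O
  bit 3 = 1: acc = O + (5, 0) = (5, 0)

8P = (5, 0)
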